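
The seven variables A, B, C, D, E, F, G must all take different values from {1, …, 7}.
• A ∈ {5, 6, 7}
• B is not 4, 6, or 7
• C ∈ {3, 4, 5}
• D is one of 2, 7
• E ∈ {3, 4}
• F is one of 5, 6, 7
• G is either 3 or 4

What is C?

The 7 variables together cover exactly {1, 2, 3, 4, 5, 6, 7} — 7 values for 7 variables — and 1 appears only in B's list, so B = 1.
The 6 still-open variables draw from only 6 values {2, 3, 4, 5, 6, 7}, so each is used; only D can be 2, hence D = 2.
E and G share exactly the 2 values {3, 4}; by pigeonhole those values go to them, so strike 3, 4 from C.
So C = 5.

5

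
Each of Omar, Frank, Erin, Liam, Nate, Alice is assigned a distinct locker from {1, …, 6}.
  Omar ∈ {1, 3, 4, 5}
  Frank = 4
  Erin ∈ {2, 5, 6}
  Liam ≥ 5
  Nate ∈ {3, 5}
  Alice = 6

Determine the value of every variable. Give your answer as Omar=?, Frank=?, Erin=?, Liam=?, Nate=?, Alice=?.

Omar=1, Frank=4, Erin=2, Liam=5, Nate=3, Alice=6

Frank's domain is down to {4}, so Frank = 4. Eliminate 4 elsewhere: Omar.
Alice's domain is down to {6}, so Alice = 6. Eliminate 6 elsewhere: Erin, Liam.
Liam's domain is down to {5}, so Liam = 5. Eliminate 5 elsewhere: Omar, Erin, Nate.
That leaves Nate = 3. Eliminate 3 elsewhere: Omar.
Omar must be 1 (only option left).
Erin's domain is down to {2}, so Erin = 2.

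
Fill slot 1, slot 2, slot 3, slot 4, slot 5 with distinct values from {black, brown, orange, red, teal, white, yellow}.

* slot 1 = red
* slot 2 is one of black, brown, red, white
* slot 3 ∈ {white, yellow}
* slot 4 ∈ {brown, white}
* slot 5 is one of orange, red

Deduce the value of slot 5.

slot 1 must be red (only option left). Remove red from slot 2, slot 5.
So slot 5 = orange.

orange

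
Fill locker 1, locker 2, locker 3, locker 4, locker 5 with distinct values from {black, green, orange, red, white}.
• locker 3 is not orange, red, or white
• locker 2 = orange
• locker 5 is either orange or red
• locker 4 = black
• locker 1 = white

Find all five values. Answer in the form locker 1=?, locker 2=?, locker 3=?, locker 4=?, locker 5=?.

locker 1 must be white (only option left).
locker 2 has just one choice, so locker 2 = orange. Eliminate orange elsewhere: locker 5.
locker 4 must be black (only option left). So locker 3 can't be black.
locker 5 must be red (only option left).
locker 3 has just one choice, so locker 3 = green.

locker 1=white, locker 2=orange, locker 3=green, locker 4=black, locker 5=red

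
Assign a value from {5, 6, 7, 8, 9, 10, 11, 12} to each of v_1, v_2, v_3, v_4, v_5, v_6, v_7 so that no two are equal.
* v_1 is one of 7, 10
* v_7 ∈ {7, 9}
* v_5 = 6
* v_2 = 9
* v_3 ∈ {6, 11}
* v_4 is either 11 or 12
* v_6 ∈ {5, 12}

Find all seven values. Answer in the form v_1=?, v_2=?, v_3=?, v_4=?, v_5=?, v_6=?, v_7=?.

v_2 must be 9 (only option left). Strike 9 from v_7.
That leaves v_5 = 6. Remove 6 from v_3.
v_7 has just one choice, so v_7 = 7. So v_1 can't be 7.
v_1 has just one choice, so v_1 = 10.
That leaves v_3 = 11. So v_4 can't be 11.
v_4 must be 12 (only option left). Eliminate 12 elsewhere: v_6.
v_6's domain is down to {5}, so v_6 = 5.

v_1=10, v_2=9, v_3=11, v_4=12, v_5=6, v_6=5, v_7=7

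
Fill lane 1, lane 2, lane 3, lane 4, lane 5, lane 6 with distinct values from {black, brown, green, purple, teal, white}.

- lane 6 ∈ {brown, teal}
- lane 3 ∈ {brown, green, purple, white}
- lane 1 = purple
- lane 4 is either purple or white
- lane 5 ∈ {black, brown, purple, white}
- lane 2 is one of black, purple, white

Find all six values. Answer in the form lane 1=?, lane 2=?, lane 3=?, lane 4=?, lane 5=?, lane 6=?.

lane 1=purple, lane 2=black, lane 3=green, lane 4=white, lane 5=brown, lane 6=teal

lane 1 has just one choice, so lane 1 = purple. Eliminate purple elsewhere: lane 2, lane 3, lane 4, lane 5.
That leaves lane 4 = white. So lane 2, lane 3, lane 5 can't be white.
That leaves lane 2 = black. Remove black from lane 5.
lane 5's domain is down to {brown}, so lane 5 = brown. Eliminate brown elsewhere: lane 3, lane 6.
lane 6's domain is down to {teal}, so lane 6 = teal.
lane 3's domain is down to {green}, so lane 3 = green.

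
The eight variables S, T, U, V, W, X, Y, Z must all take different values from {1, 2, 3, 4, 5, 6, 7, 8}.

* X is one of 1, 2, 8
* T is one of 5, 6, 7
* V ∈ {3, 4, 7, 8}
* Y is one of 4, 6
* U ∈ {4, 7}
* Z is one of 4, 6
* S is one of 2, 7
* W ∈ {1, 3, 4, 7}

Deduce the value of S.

2

The 8 variables draw from only 8 values {1, 2, 3, 4, 5, 6, 7, 8}, so each is used; only T can be 5, hence T = 5.
The 2 variables Y and Z are confined to {4, 6}, which locks those values in; drop them from U, V, W.
U must be 7 (only option left). So S, V, W can't be 7.
So S = 2.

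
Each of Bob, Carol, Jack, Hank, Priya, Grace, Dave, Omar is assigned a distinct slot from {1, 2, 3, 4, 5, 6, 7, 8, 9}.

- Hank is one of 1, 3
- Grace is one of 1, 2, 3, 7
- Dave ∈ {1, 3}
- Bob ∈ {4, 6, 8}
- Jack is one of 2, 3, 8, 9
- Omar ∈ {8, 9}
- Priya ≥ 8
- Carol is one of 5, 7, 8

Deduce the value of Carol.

5

Hank and Dave between them cover only {1, 3} — a naked pair. Remove those values from Jack, Grace.
Priya and Omar between them cover only {8, 9} — a naked pair. Remove those values from Bob, Carol, Jack.
Jack must be 2 (only option left). So Grace can't be 2.
Grace has just one choice, so Grace = 7. Eliminate 7 elsewhere: Carol.
So Carol = 5.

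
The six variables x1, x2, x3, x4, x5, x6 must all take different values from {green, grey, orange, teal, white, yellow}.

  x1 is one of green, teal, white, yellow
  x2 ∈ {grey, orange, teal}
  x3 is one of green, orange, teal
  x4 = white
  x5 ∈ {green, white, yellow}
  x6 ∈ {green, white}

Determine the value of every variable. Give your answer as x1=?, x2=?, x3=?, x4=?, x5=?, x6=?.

x4 has just one choice, so x4 = white. Remove white from x1, x5, x6.
x6 has just one choice, so x6 = green. Remove green from x1, x3, x5.
x5 must be yellow (only option left). Remove yellow from x1.
x1 has just one choice, so x1 = teal. So x2, x3 can't be teal.
That leaves x3 = orange. So x2 can't be orange.
x2 has just one choice, so x2 = grey.

x1=teal, x2=grey, x3=orange, x4=white, x5=yellow, x6=green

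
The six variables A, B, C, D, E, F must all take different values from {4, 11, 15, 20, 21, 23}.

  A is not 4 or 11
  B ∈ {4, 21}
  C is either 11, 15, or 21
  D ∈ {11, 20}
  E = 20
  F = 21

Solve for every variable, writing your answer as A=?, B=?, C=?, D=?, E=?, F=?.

E has just one choice, so E = 20. So A, D can't be 20.
F has just one choice, so F = 21. Eliminate 21 elsewhere: A, B, C.
B must be 4 (only option left).
That leaves D = 11. Strike 11 from C.
C's domain is down to {15}, so C = 15. Strike 15 from A.
A's domain is down to {23}, so A = 23.

A=23, B=4, C=15, D=11, E=20, F=21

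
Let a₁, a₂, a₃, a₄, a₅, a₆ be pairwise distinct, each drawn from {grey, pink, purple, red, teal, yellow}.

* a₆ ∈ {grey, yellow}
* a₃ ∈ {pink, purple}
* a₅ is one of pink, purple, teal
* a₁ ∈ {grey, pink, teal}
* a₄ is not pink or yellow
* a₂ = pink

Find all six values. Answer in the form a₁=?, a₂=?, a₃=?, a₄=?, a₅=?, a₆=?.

a₁=grey, a₂=pink, a₃=purple, a₄=red, a₅=teal, a₆=yellow

a₂'s domain is down to {pink}, so a₂ = pink. Remove pink from a₁, a₃, a₅.
a₃ must be purple (only option left). Strike purple from a₄, a₅.
a₅ must be teal (only option left). So a₁, a₄ can't be teal.
That leaves a₁ = grey. So a₄, a₆ can't be grey.
a₄ must be red (only option left).
a₆ must be yellow (only option left).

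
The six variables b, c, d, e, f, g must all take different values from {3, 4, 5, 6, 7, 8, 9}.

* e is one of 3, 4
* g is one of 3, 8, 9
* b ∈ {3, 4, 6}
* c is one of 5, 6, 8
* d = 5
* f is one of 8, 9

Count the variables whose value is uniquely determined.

d has just one choice, so d = 5. Remove 5 from c.
Determined: d=5. The other variables each still have more than one consistent value. That makes 1.

1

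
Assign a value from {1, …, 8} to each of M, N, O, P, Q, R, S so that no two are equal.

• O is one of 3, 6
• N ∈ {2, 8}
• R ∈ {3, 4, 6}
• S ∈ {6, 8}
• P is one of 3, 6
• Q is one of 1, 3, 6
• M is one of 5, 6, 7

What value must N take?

2

O and P share exactly the 2 values {3, 6}; by pigeonhole those values go to them, so strike 3, 6 from M, Q, R, S.
That leaves Q = 1.
R's domain is down to {4}, so R = 4.
S has just one choice, so S = 8. Eliminate 8 elsewhere: N.
So N = 2.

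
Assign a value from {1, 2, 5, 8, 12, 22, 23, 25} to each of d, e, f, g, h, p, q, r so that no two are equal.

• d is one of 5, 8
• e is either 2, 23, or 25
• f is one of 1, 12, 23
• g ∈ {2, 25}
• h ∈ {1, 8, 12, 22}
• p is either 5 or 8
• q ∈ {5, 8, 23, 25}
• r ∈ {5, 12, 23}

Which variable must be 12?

r

Among the 8 variables, 22 fits only h (and all 8 values in {1, 2, 5, 8, 12, 22, 23, 25} must be used), so h = 22.
Among the 7 still-open variables, 1 fits only f (and all 7 values in {1, 2, 5, 8, 12, 23, 25} must be used), so f = 1.
Among the 6 still-open variables, 12 fits only r (and all 6 values in {2, 5, 8, 12, 23, 25} must be used), so r = 12.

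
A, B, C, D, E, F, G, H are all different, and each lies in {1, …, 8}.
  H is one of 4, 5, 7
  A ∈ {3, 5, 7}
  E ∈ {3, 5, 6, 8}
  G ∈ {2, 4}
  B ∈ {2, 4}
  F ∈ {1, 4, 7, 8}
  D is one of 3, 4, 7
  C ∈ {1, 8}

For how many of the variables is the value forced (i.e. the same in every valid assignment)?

1

The 8 variables draw from only 8 values {1, 2, 3, 4, 5, 6, 7, 8}, so each is used; only E can be 6, hence E = 6.
The 2 variables B and G are confined to {2, 4}, which locks those values in; drop them from D, F, H.
The 3 variables A, D, H are confined to {3, 5, 7}, which locks those values in; drop them from F.
Determined: E=6. The other variables each still have more than one consistent value. That makes 1.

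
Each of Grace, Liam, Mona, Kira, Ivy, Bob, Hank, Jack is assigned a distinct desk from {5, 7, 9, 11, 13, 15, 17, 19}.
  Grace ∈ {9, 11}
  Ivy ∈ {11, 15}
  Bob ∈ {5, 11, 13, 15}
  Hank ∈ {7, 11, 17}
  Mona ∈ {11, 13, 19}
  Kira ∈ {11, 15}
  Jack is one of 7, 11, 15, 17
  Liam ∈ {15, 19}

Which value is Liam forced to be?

The 8 variables together cover exactly {5, 7, 9, 11, 13, 15, 17, 19} — 8 values for 8 variables — and 5 appears only in Bob's list, so Bob = 5.
Among the 7 still-open variables, 9 fits only Grace (and all 7 values in {7, 9, 11, 13, 15, 17, 19} must be used), so Grace = 9.
The 6 still-open variables draw from only 6 values {7, 11, 13, 15, 17, 19}, so each is used; only Mona can be 13, hence Mona = 13.
Among the 5 still-open variables, 19 fits only Liam (and all 5 values in {7, 11, 15, 17, 19} must be used), so Liam = 19.

19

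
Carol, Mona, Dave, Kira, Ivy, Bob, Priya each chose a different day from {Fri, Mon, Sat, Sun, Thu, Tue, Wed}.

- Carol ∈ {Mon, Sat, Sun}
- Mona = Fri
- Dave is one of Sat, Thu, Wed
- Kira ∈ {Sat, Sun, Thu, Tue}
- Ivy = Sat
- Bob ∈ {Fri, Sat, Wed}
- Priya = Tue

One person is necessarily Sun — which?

Mona has just one choice, so Mona = Fri. Strike Fri from Bob.
That leaves Ivy = Sat. Remove Sat from Carol, Dave, Kira, Bob.
Bob's domain is down to {Wed}, so Bob = Wed. Strike Wed from Dave.
Priya's domain is down to {Tue}, so Priya = Tue. Eliminate Tue elsewhere: Kira.
Dave has just one choice, so Dave = Thu. Strike Thu from Kira.
So Sun goes to Kira.

Kira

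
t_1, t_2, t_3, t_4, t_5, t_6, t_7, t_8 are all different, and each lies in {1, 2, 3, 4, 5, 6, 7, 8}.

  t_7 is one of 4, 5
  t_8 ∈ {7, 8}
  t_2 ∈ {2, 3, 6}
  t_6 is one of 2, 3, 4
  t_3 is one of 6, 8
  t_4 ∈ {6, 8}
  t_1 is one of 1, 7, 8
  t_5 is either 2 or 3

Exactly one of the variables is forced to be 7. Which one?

The 8 variables together cover exactly {1, 2, 3, 4, 5, 6, 7, 8} — 8 values for 8 variables — and 1 appears only in t_1's list, so t_1 = 1.
Among the 7 still-open variables, 5 fits only t_7 (and all 7 values in {2, 3, 4, 5, 6, 7, 8} must be used), so t_7 = 5.
The 6 still-open variables draw from only 6 values {2, 3, 4, 6, 7, 8}, so each is used; only t_6 can be 4, hence t_6 = 4.
The 5 still-open variables together cover exactly {2, 3, 6, 7, 8} — 5 values for 5 variables — and 7 appears only in t_8's list, so t_8 = 7.

t_8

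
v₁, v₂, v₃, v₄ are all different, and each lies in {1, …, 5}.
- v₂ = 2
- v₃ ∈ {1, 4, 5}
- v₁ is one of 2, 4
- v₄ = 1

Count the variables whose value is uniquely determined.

v₂'s domain is down to {2}, so v₂ = 2. Eliminate 2 elsewhere: v₁.
That leaves v₄ = 1. Eliminate 1 elsewhere: v₃.
v₁ must be 4 (only option left). Strike 4 from v₃.
v₃'s domain is down to {5}, so v₃ = 5.
Every variable is fixed: v₁=4, v₂=2, v₃=5, v₄=1. That makes 4.

4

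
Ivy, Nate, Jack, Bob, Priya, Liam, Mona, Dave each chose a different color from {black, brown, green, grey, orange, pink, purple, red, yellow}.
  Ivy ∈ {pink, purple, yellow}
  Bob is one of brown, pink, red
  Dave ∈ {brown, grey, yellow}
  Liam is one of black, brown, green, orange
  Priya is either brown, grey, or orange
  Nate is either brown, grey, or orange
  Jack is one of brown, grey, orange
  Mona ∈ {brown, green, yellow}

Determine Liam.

black

Nate, Jack, Priya share exactly the 3 values {brown, grey, orange}; by pigeonhole those values go to them, so strike brown, grey, orange from Bob, Liam, Mona, Dave.
Dave has just one choice, so Dave = yellow. So Ivy, Mona can't be yellow.
Mona's domain is down to {green}, so Mona = green. Eliminate green elsewhere: Liam.
So Liam = black.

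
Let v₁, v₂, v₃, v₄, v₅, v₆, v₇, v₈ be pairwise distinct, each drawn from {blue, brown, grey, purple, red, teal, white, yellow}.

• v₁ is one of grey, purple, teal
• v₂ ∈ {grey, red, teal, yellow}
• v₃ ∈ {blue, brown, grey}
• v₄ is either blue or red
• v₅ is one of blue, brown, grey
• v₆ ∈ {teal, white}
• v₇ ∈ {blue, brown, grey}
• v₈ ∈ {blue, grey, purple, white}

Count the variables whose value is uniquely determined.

The 8 variables draw from only 8 values {blue, brown, grey, purple, red, teal, white, yellow}, so each is used; only v₂ can be yellow, hence v₂ = yellow.
The 7 still-open variables draw from only 7 values {blue, brown, grey, purple, red, teal, white}, so each is used; only v₄ can be red, hence v₄ = red.
The 3 variables v₃, v₅, v₇ are confined to {blue, brown, grey}, which locks those values in; drop them from v₁, v₈.
Determined: v₂=yellow, v₄=red. The other variables each still have more than one consistent value. That makes 2.

2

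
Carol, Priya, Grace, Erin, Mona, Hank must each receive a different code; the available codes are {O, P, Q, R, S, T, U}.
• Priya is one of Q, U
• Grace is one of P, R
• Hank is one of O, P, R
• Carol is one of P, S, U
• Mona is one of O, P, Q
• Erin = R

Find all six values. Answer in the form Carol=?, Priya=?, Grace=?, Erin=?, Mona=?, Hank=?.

Erin has just one choice, so Erin = R. So Grace, Hank can't be R.
Grace's domain is down to {P}, so Grace = P. Remove P from Carol, Mona, Hank.
Hank must be O (only option left). Strike O from Mona.
Mona has just one choice, so Mona = Q. So Priya can't be Q.
Priya has just one choice, so Priya = U. Eliminate U elsewhere: Carol.
Carol must be S (only option left).

Carol=S, Priya=U, Grace=P, Erin=R, Mona=Q, Hank=O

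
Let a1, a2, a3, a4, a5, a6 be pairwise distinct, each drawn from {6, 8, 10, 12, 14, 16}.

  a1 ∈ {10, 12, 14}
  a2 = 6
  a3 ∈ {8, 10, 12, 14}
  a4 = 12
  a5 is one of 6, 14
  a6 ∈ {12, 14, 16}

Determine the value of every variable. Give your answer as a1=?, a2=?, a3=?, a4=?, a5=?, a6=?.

a2 must be 6 (only option left). Strike 6 from a5.
a4 has just one choice, so a4 = 12. So a1, a3, a6 can't be 12.
a5's domain is down to {14}, so a5 = 14. Strike 14 from a1, a3, a6.
That leaves a6 = 16.
a1 has just one choice, so a1 = 10. Remove 10 from a3.
a3 has just one choice, so a3 = 8.

a1=10, a2=6, a3=8, a4=12, a5=14, a6=16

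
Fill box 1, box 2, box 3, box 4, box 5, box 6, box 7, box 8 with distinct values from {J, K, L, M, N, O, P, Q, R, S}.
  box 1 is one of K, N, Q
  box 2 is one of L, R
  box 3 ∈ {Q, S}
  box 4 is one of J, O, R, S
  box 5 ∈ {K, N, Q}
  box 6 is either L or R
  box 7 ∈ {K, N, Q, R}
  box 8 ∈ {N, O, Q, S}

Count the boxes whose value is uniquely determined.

3

The 8 variables draw from only 8 values {J, K, L, N, O, Q, R, S}, so each is used; only box 4 can be J, hence box 4 = J.
The 7 still-open variables together cover exactly {K, L, N, O, Q, R, S} — 7 values for 7 variables — and O appears only in box 8's list, so box 8 = O.
Among the 6 still-open variables, S fits only box 3 (and all 6 values in {K, L, N, Q, R, S} must be used), so box 3 = S.
box 2 and box 6 share exactly the 2 values {L, R}; by pigeonhole those values go to them, so strike L, R from box 7.
Determined: box 3=S, box 4=J, box 8=O. The other boxes each still have more than one consistent value. That makes 3.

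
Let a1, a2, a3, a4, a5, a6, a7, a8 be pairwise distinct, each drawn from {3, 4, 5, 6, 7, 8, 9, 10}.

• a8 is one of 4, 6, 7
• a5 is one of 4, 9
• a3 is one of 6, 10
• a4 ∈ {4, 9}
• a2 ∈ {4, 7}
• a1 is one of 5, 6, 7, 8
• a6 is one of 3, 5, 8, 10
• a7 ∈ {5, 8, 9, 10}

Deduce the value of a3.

10

Among the 8 variables, 3 fits only a6 (and all 8 values in {3, 4, 5, 6, 7, 8, 9, 10} must be used), so a6 = 3.
a4 and a5 share exactly the 2 values {4, 9}; by pigeonhole those values go to them, so strike 4, 9 from a2, a7, a8.
a2 must be 7 (only option left). Remove 7 from a1, a8.
a8's domain is down to {6}, so a8 = 6. So a1, a3 can't be 6.
So a3 = 10.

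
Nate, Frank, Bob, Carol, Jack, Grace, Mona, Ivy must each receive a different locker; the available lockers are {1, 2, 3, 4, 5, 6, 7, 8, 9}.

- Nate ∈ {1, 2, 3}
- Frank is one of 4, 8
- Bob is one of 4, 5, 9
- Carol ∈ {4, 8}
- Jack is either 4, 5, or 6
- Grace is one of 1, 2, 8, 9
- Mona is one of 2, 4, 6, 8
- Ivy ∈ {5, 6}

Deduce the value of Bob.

Among the 8 variables, 3 fits only Nate (and all 8 values in {1, 2, 3, 4, 5, 6, 8, 9} must be used), so Nate = 3.
The 7 still-open variables draw from only 7 values {1, 2, 4, 5, 6, 8, 9}, so each is used; only Grace can be 1, hence Grace = 1.
The 6 still-open variables draw from only 6 values {2, 4, 5, 6, 8, 9}, so each is used; only Mona can be 2, hence Mona = 2.
The 5 still-open variables draw from only 5 values {4, 5, 6, 8, 9}, so each is used; only Bob can be 9, hence Bob = 9.

9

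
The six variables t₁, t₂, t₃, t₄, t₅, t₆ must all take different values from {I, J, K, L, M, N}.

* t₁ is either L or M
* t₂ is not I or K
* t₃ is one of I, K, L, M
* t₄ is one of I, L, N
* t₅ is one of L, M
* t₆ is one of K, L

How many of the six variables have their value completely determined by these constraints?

Among the 6 variables, J fits only t₂ (and all 6 values in {I, J, K, L, M, N} must be used), so t₂ = J.
Among the 5 still-open variables, N fits only t₄ (and all 5 values in {I, K, L, M, N} must be used), so t₄ = N.
The 4 still-open variables together cover exactly {I, K, L, M} — 4 values for 4 variables — and I appears only in t₃'s list, so t₃ = I.
The 3 still-open variables together cover exactly {K, L, M} — 3 values for 3 variables — and K appears only in t₆'s list, so t₆ = K.
Determined: t₂=J, t₃=I, t₄=N, t₆=K. The other variables each still have more than one consistent value. That makes 4.

4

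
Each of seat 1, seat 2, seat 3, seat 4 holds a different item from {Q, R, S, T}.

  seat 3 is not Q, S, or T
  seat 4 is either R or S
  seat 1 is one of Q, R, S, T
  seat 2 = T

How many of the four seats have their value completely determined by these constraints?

4

seat 2's domain is down to {T}, so seat 2 = T. Strike T from seat 1.
seat 3 must be R (only option left). Remove R from seat 1, seat 4.
That leaves seat 4 = S. So seat 1 can't be S.
seat 1's domain is down to {Q}, so seat 1 = Q.
Every seat is fixed: seat 1=Q, seat 2=T, seat 3=R, seat 4=S. That makes 4.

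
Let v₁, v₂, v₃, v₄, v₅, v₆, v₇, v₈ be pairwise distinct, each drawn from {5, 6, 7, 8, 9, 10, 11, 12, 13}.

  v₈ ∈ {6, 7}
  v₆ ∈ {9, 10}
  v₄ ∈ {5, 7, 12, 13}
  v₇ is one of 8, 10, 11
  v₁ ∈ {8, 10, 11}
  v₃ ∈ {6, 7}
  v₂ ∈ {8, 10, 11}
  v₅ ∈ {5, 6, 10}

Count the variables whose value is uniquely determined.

2

v₃ and v₈ between them cover only {6, 7} — a naked pair. Remove those values from v₄, v₅.
v₁, v₂, v₇ between them cover only {8, 10, 11} — a naked triple. Remove those values from v₅, v₆.
v₅ has just one choice, so v₅ = 5. Eliminate 5 elsewhere: v₄.
v₆'s domain is down to {9}, so v₆ = 9.
Determined: v₅=5, v₆=9. The other variables each still have more than one consistent value. That makes 2.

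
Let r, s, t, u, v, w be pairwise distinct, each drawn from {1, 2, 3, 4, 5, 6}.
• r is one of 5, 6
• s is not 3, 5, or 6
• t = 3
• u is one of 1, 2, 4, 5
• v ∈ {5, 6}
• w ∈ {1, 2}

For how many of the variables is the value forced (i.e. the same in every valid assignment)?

t has just one choice, so t = 3.
r and v share exactly the 2 values {5, 6}; by pigeonhole those values go to them, so strike 5, 6 from u.
Determined: t=3. The other variables each still have more than one consistent value. That makes 1.

1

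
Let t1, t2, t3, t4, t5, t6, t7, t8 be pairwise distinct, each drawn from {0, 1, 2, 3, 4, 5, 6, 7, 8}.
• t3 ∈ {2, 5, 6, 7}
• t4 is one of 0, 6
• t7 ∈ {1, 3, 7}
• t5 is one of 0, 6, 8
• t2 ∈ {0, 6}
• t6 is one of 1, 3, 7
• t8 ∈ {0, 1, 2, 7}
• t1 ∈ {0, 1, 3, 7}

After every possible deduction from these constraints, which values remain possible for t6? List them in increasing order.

Among the 8 variables, 5 fits only t3 (and all 8 values in {0, 1, 2, 3, 5, 6, 7, 8} must be used), so t3 = 5.
Among the 7 still-open variables, 2 fits only t8 (and all 7 values in {0, 1, 2, 3, 6, 7, 8} must be used), so t8 = 2.
Among the 6 still-open variables, 8 fits only t5 (and all 6 values in {0, 1, 3, 6, 7, 8} must be used), so t5 = 8.
t2 and t4 between them cover only {0, 6} — a naked pair. Remove those values from t1.
No further eliminations apply; t6 can still be any of 1, 3, 7.

1, 3, 7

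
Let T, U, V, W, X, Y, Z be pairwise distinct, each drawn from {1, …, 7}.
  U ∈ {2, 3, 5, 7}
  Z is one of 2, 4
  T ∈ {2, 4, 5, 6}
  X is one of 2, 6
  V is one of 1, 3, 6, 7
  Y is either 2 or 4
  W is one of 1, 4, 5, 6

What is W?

1

Y and Z share exactly the 2 values {2, 4}; by pigeonhole those values go to them, so strike 2, 4 from T, U, W, X.
X must be 6 (only option left). Strike 6 from T, V, W.
T must be 5 (only option left). Remove 5 from U, W.
So W = 1.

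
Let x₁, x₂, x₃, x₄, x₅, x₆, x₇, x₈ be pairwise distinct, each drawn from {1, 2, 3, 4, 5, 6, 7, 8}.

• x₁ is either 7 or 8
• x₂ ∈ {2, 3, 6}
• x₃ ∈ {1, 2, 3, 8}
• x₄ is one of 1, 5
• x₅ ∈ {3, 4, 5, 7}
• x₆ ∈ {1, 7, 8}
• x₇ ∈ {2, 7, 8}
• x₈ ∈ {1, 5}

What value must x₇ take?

2

The 8 variables together cover exactly {1, 2, 3, 4, 5, 6, 7, 8} — 8 values for 8 variables — and 4 appears only in x₅'s list, so x₅ = 4.
Among the 7 still-open variables, 6 fits only x₂ (and all 7 values in {1, 2, 3, 5, 6, 7, 8} must be used), so x₂ = 6.
The 6 still-open variables together cover exactly {1, 2, 3, 5, 7, 8} — 6 values for 6 variables — and 3 appears only in x₃'s list, so x₃ = 3.
Among the 5 still-open variables, 2 fits only x₇ (and all 5 values in {1, 2, 5, 7, 8} must be used), so x₇ = 2.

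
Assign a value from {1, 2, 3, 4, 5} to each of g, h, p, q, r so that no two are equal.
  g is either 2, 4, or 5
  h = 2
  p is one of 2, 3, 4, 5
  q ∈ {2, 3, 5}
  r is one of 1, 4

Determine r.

h has just one choice, so h = 2. Eliminate 2 elsewhere: g, p, q.
The 4 still-open variables draw from only 4 values {1, 3, 4, 5}, so each is used; only r can be 1, hence r = 1.

1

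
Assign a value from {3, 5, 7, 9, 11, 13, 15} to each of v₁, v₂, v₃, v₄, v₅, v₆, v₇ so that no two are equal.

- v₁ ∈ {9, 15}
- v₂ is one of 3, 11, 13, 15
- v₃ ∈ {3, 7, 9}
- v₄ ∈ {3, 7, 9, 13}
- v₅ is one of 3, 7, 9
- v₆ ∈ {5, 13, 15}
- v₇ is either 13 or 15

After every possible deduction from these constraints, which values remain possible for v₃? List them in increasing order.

3, 7, 9

The 7 variables draw from only 7 values {3, 5, 7, 9, 11, 13, 15}, so each is used; only v₆ can be 5, hence v₆ = 5.
Among the 6 still-open variables, 11 fits only v₂ (and all 6 values in {3, 7, 9, 11, 13, 15} must be used), so v₂ = 11.
No further eliminations apply; v₃ can still be any of 3, 7, 9.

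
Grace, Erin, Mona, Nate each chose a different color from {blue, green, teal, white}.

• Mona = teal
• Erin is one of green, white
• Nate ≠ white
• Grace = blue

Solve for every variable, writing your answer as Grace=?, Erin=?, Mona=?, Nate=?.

Grace=blue, Erin=white, Mona=teal, Nate=green

Grace has just one choice, so Grace = blue. Strike blue from Nate.
That leaves Mona = teal. Strike teal from Nate.
That leaves Nate = green. Remove green from Erin.
Erin has just one choice, so Erin = white.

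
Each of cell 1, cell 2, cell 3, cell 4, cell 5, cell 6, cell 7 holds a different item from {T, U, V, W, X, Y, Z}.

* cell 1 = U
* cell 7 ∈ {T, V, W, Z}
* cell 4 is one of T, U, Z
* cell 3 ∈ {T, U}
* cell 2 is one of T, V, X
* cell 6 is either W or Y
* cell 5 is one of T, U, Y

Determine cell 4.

cell 1 has just one choice, so cell 1 = U. So cell 3, cell 4, cell 5 can't be U.
That leaves cell 3 = T. So cell 2, cell 4, cell 5, cell 7 can't be T.
So cell 4 = Z.

Z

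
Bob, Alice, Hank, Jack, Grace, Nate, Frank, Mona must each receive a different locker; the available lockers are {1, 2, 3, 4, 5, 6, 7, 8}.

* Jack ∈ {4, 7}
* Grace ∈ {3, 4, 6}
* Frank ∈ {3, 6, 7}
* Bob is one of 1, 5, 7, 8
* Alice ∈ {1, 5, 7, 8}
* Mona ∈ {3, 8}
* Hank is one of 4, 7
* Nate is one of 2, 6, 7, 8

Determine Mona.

8

Among the 8 variables, 2 fits only Nate (and all 8 values in {1, 2, 3, 4, 5, 6, 7, 8} must be used), so Nate = 2.
Hank and Jack share exactly the 2 values {4, 7}; by pigeonhole those values go to them, so strike 4, 7 from Bob, Alice, Grace, Frank.
The 2 variables Grace and Frank are confined to {3, 6}, which locks those values in; drop them from Mona.
So Mona = 8.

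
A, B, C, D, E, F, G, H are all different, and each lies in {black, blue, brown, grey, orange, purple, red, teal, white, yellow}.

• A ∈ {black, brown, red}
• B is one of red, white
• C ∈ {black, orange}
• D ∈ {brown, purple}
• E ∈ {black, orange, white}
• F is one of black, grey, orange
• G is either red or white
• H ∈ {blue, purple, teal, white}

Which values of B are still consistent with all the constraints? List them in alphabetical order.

red, white

B and G share exactly the 2 values {red, white}; by pigeonhole those values go to them, so strike red, white from A, E, H.
C and E share exactly the 2 values {black, orange}; by pigeonhole those values go to them, so strike black, orange from A, F.
A has just one choice, so A = brown. Strike brown from D.
D's domain is down to {purple}, so D = purple. Eliminate purple elsewhere: H.
F has just one choice, so F = grey.
No further eliminations apply; B can still be any of red, white.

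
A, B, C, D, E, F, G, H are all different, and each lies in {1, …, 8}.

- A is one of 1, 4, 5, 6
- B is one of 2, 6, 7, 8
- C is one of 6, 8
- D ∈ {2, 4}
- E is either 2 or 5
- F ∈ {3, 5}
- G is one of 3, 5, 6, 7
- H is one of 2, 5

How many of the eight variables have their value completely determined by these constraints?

The 8 variables draw from only 8 values {1, 2, 3, 4, 5, 6, 7, 8}, so each is used; only A can be 1, hence A = 1.
The 7 still-open variables together cover exactly {2, 3, 4, 5, 6, 7, 8} — 7 values for 7 variables — and 4 appears only in D's list, so D = 4.
E and H share exactly the 2 values {2, 5}; by pigeonhole those values go to them, so strike 2, 5 from B, F, G.
F's domain is down to {3}, so F = 3. Eliminate 3 elsewhere: G.
Determined: A=1, D=4, F=3. The other variables each still have more than one consistent value. That makes 3.

3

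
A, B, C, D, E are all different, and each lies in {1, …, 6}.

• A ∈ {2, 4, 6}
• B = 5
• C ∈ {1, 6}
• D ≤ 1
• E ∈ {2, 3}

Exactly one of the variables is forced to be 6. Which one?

B must be 5 (only option left).
D must be 1 (only option left). Eliminate 1 elsewhere: C.
So 6 goes to C.

C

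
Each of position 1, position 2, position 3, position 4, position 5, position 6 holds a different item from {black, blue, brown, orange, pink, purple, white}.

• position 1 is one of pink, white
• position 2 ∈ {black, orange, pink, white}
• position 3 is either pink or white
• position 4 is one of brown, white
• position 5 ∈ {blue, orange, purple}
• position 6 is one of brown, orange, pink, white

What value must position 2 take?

position 1 and position 3 share exactly the 2 values {pink, white}; by pigeonhole those values go to them, so strike pink, white from position 2, position 4, position 6.
position 4 must be brown (only option left). Eliminate brown elsewhere: position 6.
position 6 must be orange (only option left). So position 2, position 5 can't be orange.
So position 2 = black.

black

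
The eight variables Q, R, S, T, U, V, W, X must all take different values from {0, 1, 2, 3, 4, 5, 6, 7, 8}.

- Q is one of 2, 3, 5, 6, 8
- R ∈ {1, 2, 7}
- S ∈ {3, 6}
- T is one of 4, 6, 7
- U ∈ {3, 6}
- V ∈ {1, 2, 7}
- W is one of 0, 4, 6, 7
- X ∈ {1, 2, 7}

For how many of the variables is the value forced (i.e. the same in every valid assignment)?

S and U share exactly the 2 values {3, 6}; by pigeonhole those values go to them, so strike 3, 6 from Q, T, W.
The 3 variables R, V, X are confined to {1, 2, 7}, which locks those values in; drop them from Q, T, W.
T's domain is down to {4}, so T = 4. Strike 4 from W.
W has just one choice, so W = 0.
Determined: T=4, W=0. The other variables each still have more than one consistent value. That makes 2.

2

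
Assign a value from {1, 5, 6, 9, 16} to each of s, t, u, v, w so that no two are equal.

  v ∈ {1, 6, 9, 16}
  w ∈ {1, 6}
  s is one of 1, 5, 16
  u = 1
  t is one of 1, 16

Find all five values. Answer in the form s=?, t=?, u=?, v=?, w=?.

u has just one choice, so u = 1. Eliminate 1 elsewhere: s, t, v, w.
w's domain is down to {6}, so w = 6. Strike 6 from v.
t must be 16 (only option left). Eliminate 16 elsewhere: s, v.
v must be 9 (only option left).
s must be 5 (only option left).

s=5, t=16, u=1, v=9, w=6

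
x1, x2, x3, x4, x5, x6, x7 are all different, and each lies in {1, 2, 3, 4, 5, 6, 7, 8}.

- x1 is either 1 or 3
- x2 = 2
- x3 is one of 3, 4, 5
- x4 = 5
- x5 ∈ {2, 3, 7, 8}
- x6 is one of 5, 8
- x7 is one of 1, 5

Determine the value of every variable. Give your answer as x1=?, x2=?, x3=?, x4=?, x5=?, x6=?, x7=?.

x2 has just one choice, so x2 = 2. So x5 can't be 2.
x4 must be 5 (only option left). Remove 5 from x3, x6, x7.
That leaves x6 = 8. Eliminate 8 elsewhere: x5.
That leaves x7 = 1. Eliminate 1 elsewhere: x1.
That leaves x1 = 3. Strike 3 from x3, x5.
x3 must be 4 (only option left).
That leaves x5 = 7.

x1=3, x2=2, x3=4, x4=5, x5=7, x6=8, x7=1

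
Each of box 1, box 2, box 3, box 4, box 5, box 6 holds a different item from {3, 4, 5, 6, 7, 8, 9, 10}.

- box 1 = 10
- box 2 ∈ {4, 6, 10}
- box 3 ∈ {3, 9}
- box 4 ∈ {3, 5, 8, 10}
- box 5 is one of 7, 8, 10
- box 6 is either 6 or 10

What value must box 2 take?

box 1 must be 10 (only option left). So box 2, box 4, box 5, box 6 can't be 10.
box 6's domain is down to {6}, so box 6 = 6. Remove 6 from box 2.
So box 2 = 4.

4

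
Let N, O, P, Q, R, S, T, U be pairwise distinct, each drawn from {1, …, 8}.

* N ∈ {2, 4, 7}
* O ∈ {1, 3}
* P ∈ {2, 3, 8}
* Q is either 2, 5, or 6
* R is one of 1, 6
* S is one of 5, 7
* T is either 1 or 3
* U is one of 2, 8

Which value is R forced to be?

The 8 variables together cover exactly {1, 2, 3, 4, 5, 6, 7, 8} — 8 values for 8 variables — and 4 appears only in N's list, so N = 4.
Among the 7 still-open variables, 7 fits only S (and all 7 values in {1, 2, 3, 5, 6, 7, 8} must be used), so S = 7.
Among the 6 still-open variables, 5 fits only Q (and all 6 values in {1, 2, 3, 5, 6, 8} must be used), so Q = 5.
The 5 still-open variables draw from only 5 values {1, 2, 3, 6, 8}, so each is used; only R can be 6, hence R = 6.

6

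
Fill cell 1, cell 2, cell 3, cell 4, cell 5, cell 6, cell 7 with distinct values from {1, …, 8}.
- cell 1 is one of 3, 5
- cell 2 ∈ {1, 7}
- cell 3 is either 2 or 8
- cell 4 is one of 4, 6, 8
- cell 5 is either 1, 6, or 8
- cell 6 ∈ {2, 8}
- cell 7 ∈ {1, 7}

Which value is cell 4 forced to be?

4

cell 2 and cell 7 share exactly the 2 values {1, 7}; by pigeonhole those values go to them, so strike 1, 7 from cell 5.
The 2 variables cell 3 and cell 6 are confined to {2, 8}, which locks those values in; drop them from cell 4, cell 5.
That leaves cell 5 = 6. So cell 4 can't be 6.
So cell 4 = 4.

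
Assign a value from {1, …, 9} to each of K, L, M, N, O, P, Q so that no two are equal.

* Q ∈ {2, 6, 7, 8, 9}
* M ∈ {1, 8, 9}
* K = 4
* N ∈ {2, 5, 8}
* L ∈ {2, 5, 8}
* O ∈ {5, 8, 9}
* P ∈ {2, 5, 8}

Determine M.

K's domain is down to {4}, so K = 4.
L, N, P between them cover only {2, 5, 8} — a naked triple. Remove those values from M, O, Q.
That leaves O = 9. Remove 9 from M, Q.
So M = 1.

1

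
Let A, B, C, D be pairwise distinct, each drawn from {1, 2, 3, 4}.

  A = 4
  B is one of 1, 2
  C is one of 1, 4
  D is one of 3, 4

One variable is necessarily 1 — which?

C

A has just one choice, so A = 4. So C, D can't be 4.
So 1 goes to C.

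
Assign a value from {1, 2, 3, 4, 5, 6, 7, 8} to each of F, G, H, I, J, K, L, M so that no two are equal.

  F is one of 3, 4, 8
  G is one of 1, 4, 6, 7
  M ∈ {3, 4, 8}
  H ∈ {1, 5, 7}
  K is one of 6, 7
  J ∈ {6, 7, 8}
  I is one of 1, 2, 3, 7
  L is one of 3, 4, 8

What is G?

The 8 variables together cover exactly {1, 2, 3, 4, 5, 6, 7, 8} — 8 values for 8 variables — and 2 appears only in I's list, so I = 2.
The 7 still-open variables together cover exactly {1, 3, 4, 5, 6, 7, 8} — 7 values for 7 variables — and 5 appears only in H's list, so H = 5.
The 6 still-open variables draw from only 6 values {1, 3, 4, 6, 7, 8}, so each is used; only G can be 1, hence G = 1.

1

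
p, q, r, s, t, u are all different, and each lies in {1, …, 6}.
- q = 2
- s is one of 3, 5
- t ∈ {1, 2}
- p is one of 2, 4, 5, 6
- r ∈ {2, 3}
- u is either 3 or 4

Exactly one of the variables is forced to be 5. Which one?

q's domain is down to {2}, so q = 2. Eliminate 2 elsewhere: p, r, t.
That leaves r = 3. Remove 3 from s, u.
So 5 goes to s.

s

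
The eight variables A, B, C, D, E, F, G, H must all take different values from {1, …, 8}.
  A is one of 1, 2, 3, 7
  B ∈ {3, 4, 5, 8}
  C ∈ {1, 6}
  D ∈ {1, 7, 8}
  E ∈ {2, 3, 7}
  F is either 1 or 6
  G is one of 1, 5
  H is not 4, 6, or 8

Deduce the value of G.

5

The 8 variables draw from only 8 values {1, 2, 3, 4, 5, 6, 7, 8}, so each is used; only B can be 4, hence B = 4.
The 7 still-open variables draw from only 7 values {1, 2, 3, 5, 6, 7, 8}, so each is used; only D can be 8, hence D = 8.
The 2 variables C and F are confined to {1, 6}, which locks those values in; drop them from A, G, H.
So G = 5.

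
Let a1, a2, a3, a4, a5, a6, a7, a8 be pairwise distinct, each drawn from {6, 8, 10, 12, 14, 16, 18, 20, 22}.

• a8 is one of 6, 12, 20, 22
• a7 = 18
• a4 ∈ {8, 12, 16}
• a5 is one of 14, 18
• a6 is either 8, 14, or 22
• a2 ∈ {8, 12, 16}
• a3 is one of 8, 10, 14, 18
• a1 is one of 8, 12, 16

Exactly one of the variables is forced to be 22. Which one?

a6

a7 must be 18 (only option left). Strike 18 from a3, a5.
a5 has just one choice, so a5 = 14. Remove 14 from a3, a6.
The 3 variables a1, a2, a4 are confined to {8, 12, 16}, which locks those values in; drop them from a3, a6, a8.
So 22 goes to a6.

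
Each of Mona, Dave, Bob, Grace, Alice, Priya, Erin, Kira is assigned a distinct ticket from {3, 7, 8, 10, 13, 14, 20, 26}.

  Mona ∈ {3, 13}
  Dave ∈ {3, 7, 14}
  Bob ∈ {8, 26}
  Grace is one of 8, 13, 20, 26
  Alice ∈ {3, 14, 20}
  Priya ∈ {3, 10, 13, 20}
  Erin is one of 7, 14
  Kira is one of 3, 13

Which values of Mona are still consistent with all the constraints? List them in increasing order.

The 8 variables together cover exactly {3, 7, 8, 10, 13, 14, 20, 26} — 8 values for 8 variables — and 10 appears only in Priya's list, so Priya = 10.
Mona and Kira share exactly the 2 values {3, 13}; by pigeonhole those values go to them, so strike 3, 13 from Dave, Grace, Alice.
The 2 variables Dave and Erin are confined to {7, 14}, which locks those values in; drop them from Alice.
Alice has just one choice, so Alice = 20. Remove 20 from Grace.
No further eliminations apply; Mona can still be any of 3, 13.

3, 13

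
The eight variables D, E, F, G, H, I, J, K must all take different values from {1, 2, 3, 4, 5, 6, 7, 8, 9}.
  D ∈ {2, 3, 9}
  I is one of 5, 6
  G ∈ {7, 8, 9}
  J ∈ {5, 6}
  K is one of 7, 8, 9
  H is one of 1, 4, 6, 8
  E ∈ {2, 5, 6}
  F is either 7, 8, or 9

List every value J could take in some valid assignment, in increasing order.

I and J share exactly the 2 values {5, 6}; by pigeonhole those values go to them, so strike 5, 6 from E, H.
E's domain is down to {2}, so E = 2. Strike 2 from D.
F, G, K between them cover only {7, 8, 9} — a naked triple. Remove those values from D, H.
That leaves D = 3.
No further eliminations apply; J can still be any of 5, 6.

5, 6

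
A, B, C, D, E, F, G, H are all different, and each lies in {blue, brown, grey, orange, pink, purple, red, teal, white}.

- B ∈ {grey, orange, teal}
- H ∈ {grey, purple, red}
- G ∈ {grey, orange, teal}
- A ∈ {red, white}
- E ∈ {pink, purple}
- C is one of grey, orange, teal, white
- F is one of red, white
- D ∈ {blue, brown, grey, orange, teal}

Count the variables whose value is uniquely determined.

A and F share exactly the 2 values {red, white}; by pigeonhole those values go to them, so strike red, white from C, H.
The 3 variables B, C, G are confined to {grey, orange, teal}, which locks those values in; drop them from D, H.
That leaves H = purple. So E can't be purple.
That leaves E = pink.
Determined: E=pink, H=purple. The other variables each still have more than one consistent value. That makes 2.

2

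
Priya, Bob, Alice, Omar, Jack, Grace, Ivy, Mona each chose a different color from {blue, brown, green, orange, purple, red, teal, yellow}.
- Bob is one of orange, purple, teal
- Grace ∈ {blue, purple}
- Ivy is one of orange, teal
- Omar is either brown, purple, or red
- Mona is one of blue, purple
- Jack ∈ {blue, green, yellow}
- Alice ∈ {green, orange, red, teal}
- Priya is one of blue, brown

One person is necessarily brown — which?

Priya

The 8 variables together cover exactly {blue, brown, green, orange, purple, red, teal, yellow} — 8 values for 8 variables — and yellow appears only in Jack's list, so Jack = yellow.
The 7 still-open variables together cover exactly {blue, brown, green, orange, purple, red, teal} — 7 values for 7 variables — and green appears only in Alice's list, so Alice = green.
Among the 6 still-open variables, red fits only Omar (and all 6 values in {blue, brown, orange, purple, red, teal} must be used), so Omar = red.
Among the 5 still-open variables, brown fits only Priya (and all 5 values in {blue, brown, orange, purple, teal} must be used), so Priya = brown.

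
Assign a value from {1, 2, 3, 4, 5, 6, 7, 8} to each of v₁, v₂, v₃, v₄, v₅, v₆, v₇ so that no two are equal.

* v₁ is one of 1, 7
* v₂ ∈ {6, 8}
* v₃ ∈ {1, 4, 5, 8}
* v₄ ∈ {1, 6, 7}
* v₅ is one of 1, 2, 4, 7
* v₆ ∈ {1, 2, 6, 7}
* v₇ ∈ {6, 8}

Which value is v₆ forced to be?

The 7 variables together cover exactly {1, 2, 4, 5, 6, 7, 8} — 7 values for 7 variables — and 5 appears only in v₃'s list, so v₃ = 5.
Among the 6 still-open variables, 4 fits only v₅ (and all 6 values in {1, 2, 4, 6, 7, 8} must be used), so v₅ = 4.
The 5 still-open variables together cover exactly {1, 2, 6, 7, 8} — 5 values for 5 variables — and 2 appears only in v₆'s list, so v₆ = 2.

2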